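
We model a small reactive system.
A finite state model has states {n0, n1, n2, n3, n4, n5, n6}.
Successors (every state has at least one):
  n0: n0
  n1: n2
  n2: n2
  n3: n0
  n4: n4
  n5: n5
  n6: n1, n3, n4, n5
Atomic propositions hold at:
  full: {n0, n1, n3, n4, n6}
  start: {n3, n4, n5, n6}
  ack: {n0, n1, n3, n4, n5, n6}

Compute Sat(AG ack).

AG ack: greatest fixpoint, start Z0 = {n0, n1, n3, n4, n5, n6}, keep only states in Sat with every successor in Z. Z1 = {n0, n3, n4, n5, n6}; Z2 = {n0, n3, n4, n5}; fixed.
Sat(AG ack) = {n0, n3, n4, n5}

{n0, n3, n4, n5}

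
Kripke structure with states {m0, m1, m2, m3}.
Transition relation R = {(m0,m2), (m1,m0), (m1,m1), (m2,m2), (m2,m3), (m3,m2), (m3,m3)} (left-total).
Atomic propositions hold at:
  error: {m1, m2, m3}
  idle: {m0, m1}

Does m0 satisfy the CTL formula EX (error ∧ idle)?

Sat(error ∧ idle) = {m1}
Sat(EX (error ∧ idle)) = {s : some successor in {m1}} = {m1}
m0 ∉ Sat(EX (error ∧ idle)) = {m1}, so the formula does not hold at m0.

No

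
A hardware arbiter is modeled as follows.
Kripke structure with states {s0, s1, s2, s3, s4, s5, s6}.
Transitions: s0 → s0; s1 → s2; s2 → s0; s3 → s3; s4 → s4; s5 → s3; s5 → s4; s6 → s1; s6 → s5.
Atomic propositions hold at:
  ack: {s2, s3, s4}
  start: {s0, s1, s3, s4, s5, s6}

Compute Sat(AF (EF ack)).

{s1, s2, s3, s4, s5, s6}

EF ack: least fixpoint, start Z0 = {s2, s3, s4}, add states with some successor in Z. Z1 = {s1, s2, s3, s4, s5}; Z2 = {s1, s2, s3, s4, s5, s6}; fixed.
Sat(EF ack) = {s1, s2, s3, s4, s5, s6}
AF (EF ack): least fixpoint, start Z0 = {s1, s2, s3, s4, s5, s6}, add states with every successor in Z. Already a fixed point.
Sat(AF (EF ack)) = {s1, s2, s3, s4, s5, s6}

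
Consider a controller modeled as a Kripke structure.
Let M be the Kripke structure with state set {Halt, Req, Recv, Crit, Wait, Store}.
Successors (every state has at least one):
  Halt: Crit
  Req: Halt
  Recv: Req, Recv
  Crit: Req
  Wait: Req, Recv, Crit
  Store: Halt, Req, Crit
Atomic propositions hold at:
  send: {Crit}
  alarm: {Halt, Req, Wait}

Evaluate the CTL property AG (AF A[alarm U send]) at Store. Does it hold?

A[alarm U send]: least fixpoint, start Z0 = Sat(send) = {Crit}, add states in Sat(alarm) with every successor in Z. Z1 = {Halt, Crit}; Z2 = {Halt, Req, Crit}; fixed.
Sat(A[alarm U send]) = {Halt, Req, Crit}
AF A[alarm U send]: least fixpoint, start Z0 = {Halt, Req, Crit}, add states with every successor in Z. Z1 = {Halt, Req, Crit, Store}; fixed.
Sat(AF A[alarm U send]) = {Halt, Req, Crit, Store}
AG (AF A[alarm U send]): greatest fixpoint, start Z0 = {Halt, Req, Crit, Store}, keep only states in Sat with every successor in Z. Already a fixed point.
Sat(AG (AF A[alarm U send])) = {Halt, Req, Crit, Store}
Store ∈ Sat(AG (AF A[alarm U send])) = {Halt, Req, Crit, Store}, so the formula holds at Store.

Yes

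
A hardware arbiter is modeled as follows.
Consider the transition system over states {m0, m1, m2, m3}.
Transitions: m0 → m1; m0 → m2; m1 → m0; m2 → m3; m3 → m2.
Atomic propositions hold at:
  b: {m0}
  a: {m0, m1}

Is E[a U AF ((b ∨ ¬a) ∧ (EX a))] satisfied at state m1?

Sat(¬a) = {m2, m3}
Sat(b ∨ ¬a) = {m0, m2, m3}
Sat(EX a) = {s : some successor in {m0, m1}} = {m0, m1}
Sat((b ∨ ¬a) ∧ (EX a)) = {m0}
AF ((b ∨ ¬a) ∧ (EX a)): least fixpoint, start Z0 = {m0}, add states with every successor in Z. Z1 = {m0, m1}; fixed.
Sat(AF ((b ∨ ¬a) ∧ (EX a))) = {m0, m1}
E[a U AF ((b ∨ ¬a) ∧ (EX a))]: least fixpoint, start Z0 = Sat(AF ((b ∨ ¬a) ∧ (EX a))) = {m0, m1}, add states in Sat(a) with some successor in Z. Already a fixed point.
Sat(E[a U AF ((b ∨ ¬a) ∧ (EX a))]) = {m0, m1}
m1 ∈ Sat(E[a U AF ((b ∨ ¬a) ∧ (EX a))]) = {m0, m1}, so the formula holds at m1.

Yes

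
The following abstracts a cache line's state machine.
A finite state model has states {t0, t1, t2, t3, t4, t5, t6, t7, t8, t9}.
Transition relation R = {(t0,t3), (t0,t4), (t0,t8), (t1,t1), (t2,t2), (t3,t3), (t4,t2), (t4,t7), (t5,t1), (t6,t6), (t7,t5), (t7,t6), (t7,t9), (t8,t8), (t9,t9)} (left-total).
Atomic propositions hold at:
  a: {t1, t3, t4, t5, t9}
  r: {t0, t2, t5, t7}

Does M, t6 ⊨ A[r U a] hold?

A[r U a]: least fixpoint, start Z0 = Sat(a) = {t1, t3, t4, t5, t9}, add states in Sat(r) with every successor in Z. Already a fixed point.
Sat(A[r U a]) = {t1, t3, t4, t5, t9}
t6 ∉ Sat(A[r U a]) = {t1, t3, t4, t5, t9}, so the formula does not hold at t6.

No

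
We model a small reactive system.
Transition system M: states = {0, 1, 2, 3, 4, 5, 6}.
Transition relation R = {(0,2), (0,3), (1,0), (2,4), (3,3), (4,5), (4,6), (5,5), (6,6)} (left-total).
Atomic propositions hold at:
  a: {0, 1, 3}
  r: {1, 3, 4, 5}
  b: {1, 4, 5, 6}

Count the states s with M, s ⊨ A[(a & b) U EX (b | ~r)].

6

Sat(a & b) = {1}
Sat(~r) = {0, 2, 6}
Sat(b | ~r) = {0, 1, 2, 4, 5, 6}
Sat(EX (b | ~r)) = {s : some successor in {0, 1, 2, 4, 5, 6}} = {0, 1, 2, 4, 5, 6}
A[(a & b) U EX (b | ~r)]: least fixpoint, start Z0 = Sat(EX (b | ~r)) = {0, 1, 2, 4, 5, 6}, add states in Sat(a & b) with every successor in Z. Already a fixed point.
Sat(A[(a & b) U EX (b | ~r)]) = {0, 1, 2, 4, 5, 6}
|Sat(A[(a & b) U EX (b | ~r)])| = |{0, 1, 2, 4, 5, 6}| = 6.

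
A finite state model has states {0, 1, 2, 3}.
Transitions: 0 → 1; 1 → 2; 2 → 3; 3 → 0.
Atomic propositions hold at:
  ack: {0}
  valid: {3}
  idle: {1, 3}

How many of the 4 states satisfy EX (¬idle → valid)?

2

Sat(¬idle) = {0, 2}
Sat(¬idle → valid) = {1, 3}
Sat(EX (¬idle → valid)) = {s : some successor in {1, 3}} = {0, 2}
|Sat(EX (¬idle → valid))| = |{0, 2}| = 2.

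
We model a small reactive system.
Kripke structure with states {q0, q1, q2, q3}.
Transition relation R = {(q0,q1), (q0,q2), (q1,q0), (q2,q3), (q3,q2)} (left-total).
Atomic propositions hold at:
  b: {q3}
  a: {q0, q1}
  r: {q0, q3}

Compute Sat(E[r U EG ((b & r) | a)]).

{q0, q1}

Sat(b & r) = {q3}
Sat((b & r) | a) = {q0, q1, q3}
EG ((b & r) | a): greatest fixpoint, start Z0 = {q0, q1, q3}, keep only states in Sat with some successor in Z. Z1 = {q0, q1}; fixed.
Sat(EG ((b & r) | a)) = {q0, q1}
E[r U EG ((b & r) | a)]: least fixpoint, start Z0 = Sat(EG ((b & r) | a)) = {q0, q1}, add states in Sat(r) with some successor in Z. Already a fixed point.
Sat(E[r U EG ((b & r) | a)]) = {q0, q1}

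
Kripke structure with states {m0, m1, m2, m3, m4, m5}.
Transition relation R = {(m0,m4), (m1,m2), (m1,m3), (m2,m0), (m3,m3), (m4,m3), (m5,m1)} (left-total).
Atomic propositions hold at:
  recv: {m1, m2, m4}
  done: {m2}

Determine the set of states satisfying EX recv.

{m0, m1, m5}

Sat(EX recv) = {s : some successor in {m1, m2, m4}} = {m0, m1, m5}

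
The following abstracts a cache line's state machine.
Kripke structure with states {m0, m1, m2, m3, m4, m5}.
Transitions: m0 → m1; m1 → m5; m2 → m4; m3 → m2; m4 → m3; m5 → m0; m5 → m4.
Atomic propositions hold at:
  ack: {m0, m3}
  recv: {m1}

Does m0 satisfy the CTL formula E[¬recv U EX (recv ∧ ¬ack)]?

Sat(¬recv) = {m0, m2, m3, m4, m5}
Sat(¬ack) = {m1, m2, m4, m5}
Sat(recv ∧ ¬ack) = {m1}
Sat(EX (recv ∧ ¬ack)) = {s : some successor in {m1}} = {m0}
E[¬recv U EX (recv ∧ ¬ack)]: least fixpoint, start Z0 = Sat(EX (recv ∧ ¬ack)) = {m0}, add states in Sat(¬recv) with some successor in Z. Z1 = {m0, m5}; fixed.
Sat(E[¬recv U EX (recv ∧ ¬ack)]) = {m0, m5}
m0 ∈ Sat(E[¬recv U EX (recv ∧ ¬ack)]) = {m0, m5}, so the formula holds at m0.

Yes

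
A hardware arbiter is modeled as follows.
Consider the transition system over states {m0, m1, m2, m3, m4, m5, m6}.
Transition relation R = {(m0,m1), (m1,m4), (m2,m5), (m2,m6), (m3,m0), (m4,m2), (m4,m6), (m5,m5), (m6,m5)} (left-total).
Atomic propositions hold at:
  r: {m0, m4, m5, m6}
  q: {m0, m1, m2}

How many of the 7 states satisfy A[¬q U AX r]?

Sat(¬q) = {m3, m4, m5, m6}
Sat(AX r) = {s : every successor in {m0, m4, m5, m6}} = {m1, m2, m3, m5, m6}
A[¬q U AX r]: least fixpoint, start Z0 = Sat(AX r) = {m1, m2, m3, m5, m6}, add states in Sat(¬q) with every successor in Z. Z1 = {m1, m2, m3, m4, m5, m6}; fixed.
Sat(A[¬q U AX r]) = {m1, m2, m3, m4, m5, m6}
|Sat(A[¬q U AX r])| = |{m1, m2, m3, m4, m5, m6}| = 6.

6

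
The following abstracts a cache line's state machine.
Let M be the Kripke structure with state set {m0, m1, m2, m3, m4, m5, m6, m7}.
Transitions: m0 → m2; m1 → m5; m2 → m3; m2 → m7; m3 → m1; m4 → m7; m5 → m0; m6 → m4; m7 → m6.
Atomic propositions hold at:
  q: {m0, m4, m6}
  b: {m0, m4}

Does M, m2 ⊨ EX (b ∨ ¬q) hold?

Sat(¬q) = {m1, m2, m3, m5, m7}
Sat(b ∨ ¬q) = {m0, m1, m2, m3, m4, m5, m7}
Sat(EX (b ∨ ¬q)) = {s : some successor in {m0, m1, m2, m3, m4, m5, m7}} = {m0, m1, m2, m3, m4, m5, m6}
m2 ∈ Sat(EX (b ∨ ¬q)) = {m0, m1, m2, m3, m4, m5, m6}, so the formula holds at m2.

Yes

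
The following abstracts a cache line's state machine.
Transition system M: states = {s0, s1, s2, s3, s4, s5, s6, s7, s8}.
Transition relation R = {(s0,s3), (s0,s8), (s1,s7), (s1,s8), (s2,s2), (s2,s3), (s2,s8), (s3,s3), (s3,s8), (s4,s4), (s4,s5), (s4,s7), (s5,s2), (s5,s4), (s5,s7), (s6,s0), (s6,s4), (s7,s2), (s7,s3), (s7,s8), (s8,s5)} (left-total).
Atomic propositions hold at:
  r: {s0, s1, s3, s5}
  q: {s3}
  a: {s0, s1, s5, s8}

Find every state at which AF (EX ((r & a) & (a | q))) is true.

{s4, s6, s8}

Sat(r & a) = {s0, s1, s5}
Sat(a | q) = {s0, s1, s3, s5, s8}
Sat((r & a) & (a | q)) = {s0, s1, s5}
Sat(EX ((r & a) & (a | q))) = {s : some successor in {s0, s1, s5}} = {s4, s6, s8}
AF (EX ((r & a) & (a | q))): least fixpoint, start Z0 = {s4, s6, s8}, add states with every successor in Z. Already a fixed point.
Sat(AF (EX ((r & a) & (a | q)))) = {s4, s6, s8}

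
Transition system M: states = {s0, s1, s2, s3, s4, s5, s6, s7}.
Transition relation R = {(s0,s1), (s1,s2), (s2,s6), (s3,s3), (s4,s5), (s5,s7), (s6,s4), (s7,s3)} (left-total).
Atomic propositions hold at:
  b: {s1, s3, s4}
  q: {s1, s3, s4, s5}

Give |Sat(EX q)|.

5

Sat(EX q) = {s : some successor in {s1, s3, s4, s5}} = {s0, s3, s4, s6, s7}
|Sat(EX q)| = |{s0, s3, s4, s6, s7}| = 5.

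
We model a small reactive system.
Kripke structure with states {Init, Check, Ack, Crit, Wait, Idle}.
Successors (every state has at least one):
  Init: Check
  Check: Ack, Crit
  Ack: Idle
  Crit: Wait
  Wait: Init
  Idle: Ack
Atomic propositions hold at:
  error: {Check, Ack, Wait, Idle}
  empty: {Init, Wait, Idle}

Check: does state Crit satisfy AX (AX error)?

No

Sat(AX error) = {s : every successor in {Check, Ack, Wait, Idle}} = {Init, Ack, Crit, Idle}
Sat(AX (AX error)) = {s : every successor in {Init, Ack, Crit, Idle}} = {Check, Ack, Wait, Idle}
Crit ∉ Sat(AX (AX error)) = {Check, Ack, Wait, Idle}, so the formula does not hold at Crit.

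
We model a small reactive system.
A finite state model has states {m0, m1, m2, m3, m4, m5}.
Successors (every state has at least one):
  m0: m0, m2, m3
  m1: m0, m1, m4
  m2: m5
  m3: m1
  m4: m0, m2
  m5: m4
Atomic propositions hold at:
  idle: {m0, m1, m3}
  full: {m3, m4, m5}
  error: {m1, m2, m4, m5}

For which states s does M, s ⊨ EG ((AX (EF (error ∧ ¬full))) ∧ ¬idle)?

{m2, m4, m5}

Sat(¬full) = {m0, m1, m2}
Sat(error ∧ ¬full) = {m1, m2}
EF (error ∧ ¬full): least fixpoint, start Z0 = {m1, m2}, add states with some successor in Z. Z1 = {m0, m1, m2, m3, m4}; Z2 = {m0, m1, m2, m3, m4, m5}; fixed.
Sat(EF (error ∧ ¬full)) = {m0, m1, m2, m3, m4, m5}
Sat(AX (EF (error ∧ ¬full))) = {s : every successor in {m0, m1, m2, m3, m4, m5}} = {m0, m1, m2, m3, m4, m5}
Sat(¬idle) = {m2, m4, m5}
Sat((AX (EF (error ∧ ¬full))) ∧ ¬idle) = {m2, m4, m5}
EG ((AX (EF (error ∧ ¬full))) ∧ ¬idle): greatest fixpoint, start Z0 = {m2, m4, m5}, keep only states in Sat with some successor in Z. Already a fixed point.
Sat(EG ((AX (EF (error ∧ ¬full))) ∧ ¬idle)) = {m2, m4, m5}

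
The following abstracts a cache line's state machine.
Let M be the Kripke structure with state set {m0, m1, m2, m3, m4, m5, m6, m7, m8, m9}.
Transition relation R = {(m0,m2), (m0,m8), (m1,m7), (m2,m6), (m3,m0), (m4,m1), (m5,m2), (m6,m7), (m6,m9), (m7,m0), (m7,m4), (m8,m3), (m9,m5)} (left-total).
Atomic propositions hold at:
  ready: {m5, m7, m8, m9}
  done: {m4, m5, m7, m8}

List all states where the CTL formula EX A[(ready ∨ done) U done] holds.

{m0, m1, m6, m7, m9}

Sat(ready ∨ done) = {m4, m5, m7, m8, m9}
A[(ready ∨ done) U done]: least fixpoint, start Z0 = Sat(done) = {m4, m5, m7, m8}, add states in Sat(ready ∨ done) with every successor in Z. Z1 = {m4, m5, m7, m8, m9}; fixed.
Sat(A[(ready ∨ done) U done]) = {m4, m5, m7, m8, m9}
Sat(EX A[(ready ∨ done) U done]) = {s : some successor in {m4, m5, m7, m8, m9}} = {m0, m1, m6, m7, m9}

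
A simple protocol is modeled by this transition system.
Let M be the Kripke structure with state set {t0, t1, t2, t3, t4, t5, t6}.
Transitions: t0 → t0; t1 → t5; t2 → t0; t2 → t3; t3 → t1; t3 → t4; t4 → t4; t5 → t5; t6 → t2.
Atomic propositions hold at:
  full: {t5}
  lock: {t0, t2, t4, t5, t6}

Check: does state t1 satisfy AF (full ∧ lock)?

Sat(full ∧ lock) = {t5}
AF (full ∧ lock): least fixpoint, start Z0 = {t5}, add states with every successor in Z. Z1 = {t1, t5}; fixed.
Sat(AF (full ∧ lock)) = {t1, t5}
t1 ∈ Sat(AF (full ∧ lock)) = {t1, t5}, so the formula holds at t1.

Yes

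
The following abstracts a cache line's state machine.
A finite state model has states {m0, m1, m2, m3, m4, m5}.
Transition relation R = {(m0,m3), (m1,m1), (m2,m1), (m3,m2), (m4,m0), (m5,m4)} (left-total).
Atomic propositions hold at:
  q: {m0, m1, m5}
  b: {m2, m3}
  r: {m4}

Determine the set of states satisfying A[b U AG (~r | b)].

{m0, m1, m2, m3}

Sat(~r) = {m0, m1, m2, m3, m5}
Sat(~r | b) = {m0, m1, m2, m3, m5}
AG (~r | b): greatest fixpoint, start Z0 = {m0, m1, m2, m3, m5}, keep only states in Sat with every successor in Z. Z1 = {m0, m1, m2, m3}; fixed.
Sat(AG (~r | b)) = {m0, m1, m2, m3}
A[b U AG (~r | b)]: least fixpoint, start Z0 = Sat(AG (~r | b)) = {m0, m1, m2, m3}, add states in Sat(b) with every successor in Z. Already a fixed point.
Sat(A[b U AG (~r | b)]) = {m0, m1, m2, m3}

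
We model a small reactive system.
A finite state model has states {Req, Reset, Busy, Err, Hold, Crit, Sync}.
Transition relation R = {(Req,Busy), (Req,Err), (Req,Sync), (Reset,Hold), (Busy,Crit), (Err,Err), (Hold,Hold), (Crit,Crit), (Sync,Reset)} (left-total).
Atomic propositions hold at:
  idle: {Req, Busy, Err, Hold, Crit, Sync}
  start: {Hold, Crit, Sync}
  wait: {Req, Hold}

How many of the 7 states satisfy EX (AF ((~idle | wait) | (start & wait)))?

4

Sat(~idle) = {Reset}
Sat(~idle | wait) = {Req, Reset, Hold}
Sat(start & wait) = {Hold}
Sat((~idle | wait) | (start & wait)) = {Req, Reset, Hold}
AF ((~idle | wait) | (start & wait)): least fixpoint, start Z0 = {Req, Reset, Hold}, add states with every successor in Z. Z1 = {Req, Reset, Hold, Sync}; fixed.
Sat(AF ((~idle | wait) | (start & wait))) = {Req, Reset, Hold, Sync}
Sat(EX (AF ((~idle | wait) | (start & wait)))) = {s : some successor in {Req, Reset, Hold, Sync}} = {Req, Reset, Hold, Sync}
|Sat(EX (AF ((~idle | wait) | (start & wait))))| = |{Req, Reset, Hold, Sync}| = 4.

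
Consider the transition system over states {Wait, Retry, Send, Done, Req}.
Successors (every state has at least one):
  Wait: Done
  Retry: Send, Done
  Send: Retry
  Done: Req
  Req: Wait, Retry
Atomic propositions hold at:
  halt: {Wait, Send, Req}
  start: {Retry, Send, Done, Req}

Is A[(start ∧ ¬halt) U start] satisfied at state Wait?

No

Sat(¬halt) = {Retry, Done}
Sat(start ∧ ¬halt) = {Retry, Done}
A[(start ∧ ¬halt) U start]: least fixpoint, start Z0 = Sat(start) = {Retry, Send, Done, Req}, add states in Sat(start ∧ ¬halt) with every successor in Z. Already a fixed point.
Sat(A[(start ∧ ¬halt) U start]) = {Retry, Send, Done, Req}
Wait ∉ Sat(A[(start ∧ ¬halt) U start]) = {Retry, Send, Done, Req}, so the formula does not hold at Wait.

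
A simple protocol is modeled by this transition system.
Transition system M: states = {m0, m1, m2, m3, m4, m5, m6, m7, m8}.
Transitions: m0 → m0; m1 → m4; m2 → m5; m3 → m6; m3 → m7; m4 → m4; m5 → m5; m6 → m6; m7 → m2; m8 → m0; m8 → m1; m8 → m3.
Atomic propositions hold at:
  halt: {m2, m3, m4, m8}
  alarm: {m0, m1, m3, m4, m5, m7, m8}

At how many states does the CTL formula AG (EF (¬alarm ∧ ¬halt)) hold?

Sat(¬alarm) = {m2, m6}
Sat(¬halt) = {m0, m1, m5, m6, m7}
Sat(¬alarm ∧ ¬halt) = {m6}
EF (¬alarm ∧ ¬halt): least fixpoint, start Z0 = {m6}, add states with some successor in Z. Z1 = {m3, m6}; Z2 = {m3, m6, m8}; fixed.
Sat(EF (¬alarm ∧ ¬halt)) = {m3, m6, m8}
AG (EF (¬alarm ∧ ¬halt)): greatest fixpoint, start Z0 = {m3, m6, m8}, keep only states in Sat with every successor in Z. Z1 = {m6}; fixed.
Sat(AG (EF (¬alarm ∧ ¬halt))) = {m6}
|Sat(AG (EF (¬alarm ∧ ¬halt)))| = |{m6}| = 1.

1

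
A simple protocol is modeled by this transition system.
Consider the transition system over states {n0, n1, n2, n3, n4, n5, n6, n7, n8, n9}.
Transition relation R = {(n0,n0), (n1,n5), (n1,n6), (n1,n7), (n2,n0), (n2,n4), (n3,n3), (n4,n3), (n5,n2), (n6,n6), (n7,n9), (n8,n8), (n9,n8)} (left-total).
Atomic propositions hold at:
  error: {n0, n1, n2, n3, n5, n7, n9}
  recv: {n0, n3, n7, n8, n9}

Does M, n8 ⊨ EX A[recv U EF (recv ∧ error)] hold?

Sat(recv ∧ error) = {n0, n3, n7, n9}
EF (recv ∧ error): least fixpoint, start Z0 = {n0, n3, n7, n9}, add states with some successor in Z. Z1 = {n0, n1, n2, n3, n4, n7, n9}; Z2 = {n0, n1, n2, n3, n4, n5, n7, n9}; fixed.
Sat(EF (recv ∧ error)) = {n0, n1, n2, n3, n4, n5, n7, n9}
A[recv U EF (recv ∧ error)]: least fixpoint, start Z0 = Sat(EF (recv ∧ error)) = {n0, n1, n2, n3, n4, n5, n7, n9}, add states in Sat(recv) with every successor in Z. Already a fixed point.
Sat(A[recv U EF (recv ∧ error)]) = {n0, n1, n2, n3, n4, n5, n7, n9}
Sat(EX A[recv U EF (recv ∧ error)]) = {s : some successor in {n0, n1, n2, n3, n4, n5, n7, n9}} = {n0, n1, n2, n3, n4, n5, n7}
n8 ∉ Sat(EX A[recv U EF (recv ∧ error)]) = {n0, n1, n2, n3, n4, n5, n7}, so the formula does not hold at n8.

No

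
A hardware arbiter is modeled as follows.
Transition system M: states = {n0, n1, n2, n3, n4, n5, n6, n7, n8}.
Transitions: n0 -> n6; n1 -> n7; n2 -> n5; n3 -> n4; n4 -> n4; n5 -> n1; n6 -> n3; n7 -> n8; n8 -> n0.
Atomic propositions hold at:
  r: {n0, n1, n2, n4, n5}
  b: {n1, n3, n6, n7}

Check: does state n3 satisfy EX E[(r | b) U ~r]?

No

Sat(r | b) = {n0, n1, n2, n3, n4, n5, n6, n7}
Sat(~r) = {n3, n6, n7, n8}
E[(r | b) U ~r]: least fixpoint, start Z0 = Sat(~r) = {n3, n6, n7, n8}, add states in Sat(r | b) with some successor in Z. Z1 = {n0, n1, n3, n6, n7, n8}; Z2 = {n0, n1, n3, n5, n6, n7, n8}; Z3 = {n0, n1, n2, n3, n5, n6, n7, n8}; fixed.
Sat(E[(r | b) U ~r]) = {n0, n1, n2, n3, n5, n6, n7, n8}
Sat(EX E[(r | b) U ~r]) = {s : some successor in {n0, n1, n2, n3, n5, n6, n7, n8}} = {n0, n1, n2, n5, n6, n7, n8}
n3 ∉ Sat(EX E[(r | b) U ~r]) = {n0, n1, n2, n5, n6, n7, n8}, so the formula does not hold at n3.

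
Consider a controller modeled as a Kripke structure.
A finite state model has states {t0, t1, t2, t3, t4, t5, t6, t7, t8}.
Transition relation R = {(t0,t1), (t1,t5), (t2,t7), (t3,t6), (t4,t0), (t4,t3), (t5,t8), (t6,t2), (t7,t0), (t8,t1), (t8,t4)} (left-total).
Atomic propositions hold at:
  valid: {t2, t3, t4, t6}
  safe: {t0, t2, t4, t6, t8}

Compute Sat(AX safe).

{t3, t5, t6, t7}

Sat(AX safe) = {s : every successor in {t0, t2, t4, t6, t8}} = {t3, t5, t6, t7}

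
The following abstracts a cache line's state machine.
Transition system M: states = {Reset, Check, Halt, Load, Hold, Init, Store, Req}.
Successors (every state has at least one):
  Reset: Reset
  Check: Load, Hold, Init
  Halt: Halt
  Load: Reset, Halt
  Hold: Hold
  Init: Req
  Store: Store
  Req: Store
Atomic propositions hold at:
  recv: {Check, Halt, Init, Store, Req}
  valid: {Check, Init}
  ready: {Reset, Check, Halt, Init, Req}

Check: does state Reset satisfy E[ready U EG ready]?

EG ready: greatest fixpoint, start Z0 = {Reset, Check, Halt, Init, Req}, keep only states in Sat with some successor in Z. Z1 = {Reset, Check, Halt, Init}; Z2 = {Reset, Check, Halt}; Z3 = {Reset, Halt}; fixed.
Sat(EG ready) = {Reset, Halt}
E[ready U EG ready]: least fixpoint, start Z0 = Sat(EG ready) = {Reset, Halt}, add states in Sat(ready) with some successor in Z. Already a fixed point.
Sat(E[ready U EG ready]) = {Reset, Halt}
Reset ∈ Sat(E[ready U EG ready]) = {Reset, Halt}, so the formula holds at Reset.

Yes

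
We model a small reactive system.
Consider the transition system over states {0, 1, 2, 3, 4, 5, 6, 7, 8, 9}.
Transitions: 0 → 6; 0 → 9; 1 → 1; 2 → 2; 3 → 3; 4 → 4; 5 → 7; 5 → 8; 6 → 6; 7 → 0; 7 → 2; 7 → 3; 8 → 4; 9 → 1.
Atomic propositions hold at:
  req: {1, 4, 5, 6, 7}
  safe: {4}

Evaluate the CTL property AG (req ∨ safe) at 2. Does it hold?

No

Sat(req ∨ safe) = {1, 4, 5, 6, 7}
AG (req ∨ safe): greatest fixpoint, start Z0 = {1, 4, 5, 6, 7}, keep only states in Sat with every successor in Z. Z1 = {1, 4, 6}; fixed.
Sat(AG (req ∨ safe)) = {1, 4, 6}
2 ∉ Sat(AG (req ∨ safe)) = {1, 4, 6}, so the formula does not hold at 2.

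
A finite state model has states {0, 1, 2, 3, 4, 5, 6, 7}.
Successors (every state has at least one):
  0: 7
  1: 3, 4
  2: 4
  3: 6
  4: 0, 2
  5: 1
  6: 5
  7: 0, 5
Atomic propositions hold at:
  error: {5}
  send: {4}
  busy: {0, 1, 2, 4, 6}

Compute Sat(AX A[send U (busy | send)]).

{2, 3, 4, 5}

Sat(busy | send) = {0, 1, 2, 4, 6}
A[send U (busy | send)]: least fixpoint, start Z0 = Sat((busy | send)) = {0, 1, 2, 4, 6}, add states in Sat(send) with every successor in Z. Already a fixed point.
Sat(A[send U (busy | send)]) = {0, 1, 2, 4, 6}
Sat(AX A[send U (busy | send)]) = {s : every successor in {0, 1, 2, 4, 6}} = {2, 3, 4, 5}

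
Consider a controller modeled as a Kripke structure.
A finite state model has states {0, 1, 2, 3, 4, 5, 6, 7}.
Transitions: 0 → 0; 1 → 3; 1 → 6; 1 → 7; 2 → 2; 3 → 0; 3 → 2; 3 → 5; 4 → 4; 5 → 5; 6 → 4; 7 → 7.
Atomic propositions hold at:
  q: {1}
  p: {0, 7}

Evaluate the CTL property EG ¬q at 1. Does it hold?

Sat(¬q) = {0, 2, 3, 4, 5, 6, 7}
EG ¬q: greatest fixpoint, start Z0 = {0, 2, 3, 4, 5, 6, 7}, keep only states in Sat with some successor in Z. Already a fixed point.
Sat(EG ¬q) = {0, 2, 3, 4, 5, 6, 7}
1 ∉ Sat(EG ¬q) = {0, 2, 3, 4, 5, 6, 7}, so the formula does not hold at 1.

No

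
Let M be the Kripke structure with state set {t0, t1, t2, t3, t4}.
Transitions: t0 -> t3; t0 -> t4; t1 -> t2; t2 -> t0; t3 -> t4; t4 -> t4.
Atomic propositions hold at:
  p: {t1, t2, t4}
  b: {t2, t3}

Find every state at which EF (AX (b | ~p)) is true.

{t1, t2}

Sat(~p) = {t0, t3}
Sat(b | ~p) = {t0, t2, t3}
Sat(AX (b | ~p)) = {s : every successor in {t0, t2, t3}} = {t1, t2}
EF (AX (b | ~p)): least fixpoint, start Z0 = {t1, t2}, add states with some successor in Z. Already a fixed point.
Sat(EF (AX (b | ~p))) = {t1, t2}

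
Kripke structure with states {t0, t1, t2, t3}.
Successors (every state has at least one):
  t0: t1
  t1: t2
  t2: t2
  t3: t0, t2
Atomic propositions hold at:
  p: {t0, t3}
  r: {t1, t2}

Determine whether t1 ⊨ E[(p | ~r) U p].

Sat(~r) = {t0, t3}
Sat(p | ~r) = {t0, t3}
E[(p | ~r) U p]: least fixpoint, start Z0 = Sat(p) = {t0, t3}, add states in Sat(p | ~r) with some successor in Z. Already a fixed point.
Sat(E[(p | ~r) U p]) = {t0, t3}
t1 ∉ Sat(E[(p | ~r) U p]) = {t0, t3}, so the formula does not hold at t1.

No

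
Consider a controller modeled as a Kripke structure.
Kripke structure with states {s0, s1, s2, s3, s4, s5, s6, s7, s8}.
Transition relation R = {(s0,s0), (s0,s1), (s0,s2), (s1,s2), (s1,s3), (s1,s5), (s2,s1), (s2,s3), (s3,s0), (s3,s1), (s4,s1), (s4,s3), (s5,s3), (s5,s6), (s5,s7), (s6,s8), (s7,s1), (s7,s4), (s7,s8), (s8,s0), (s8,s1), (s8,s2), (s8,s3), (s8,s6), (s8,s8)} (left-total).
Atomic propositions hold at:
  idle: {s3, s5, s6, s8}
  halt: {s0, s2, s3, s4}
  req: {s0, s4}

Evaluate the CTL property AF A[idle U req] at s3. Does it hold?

A[idle U req]: least fixpoint, start Z0 = Sat(req) = {s0, s4}, add states in Sat(idle) with every successor in Z. Already a fixed point.
Sat(A[idle U req]) = {s0, s4}
AF A[idle U req]: least fixpoint, start Z0 = {s0, s4}, add states with every successor in Z. Already a fixed point.
Sat(AF A[idle U req]) = {s0, s4}
s3 ∉ Sat(AF A[idle U req]) = {s0, s4}, so the formula does not hold at s3.

No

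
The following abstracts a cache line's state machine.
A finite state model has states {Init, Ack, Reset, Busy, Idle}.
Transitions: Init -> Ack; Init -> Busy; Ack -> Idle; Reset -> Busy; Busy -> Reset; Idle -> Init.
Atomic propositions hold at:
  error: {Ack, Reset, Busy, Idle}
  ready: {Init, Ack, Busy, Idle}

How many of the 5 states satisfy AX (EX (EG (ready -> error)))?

3

Sat(ready -> error) = {Ack, Reset, Busy, Idle}
EG (ready -> error): greatest fixpoint, start Z0 = {Ack, Reset, Busy, Idle}, keep only states in Sat with some successor in Z. Z1 = {Ack, Reset, Busy}; Z2 = {Reset, Busy}; fixed.
Sat(EG (ready -> error)) = {Reset, Busy}
Sat(EX (EG (ready -> error))) = {s : some successor in {Reset, Busy}} = {Init, Reset, Busy}
Sat(AX (EX (EG (ready -> error)))) = {s : every successor in {Init, Reset, Busy}} = {Reset, Busy, Idle}
|Sat(AX (EX (EG (ready -> error))))| = |{Reset, Busy, Idle}| = 3.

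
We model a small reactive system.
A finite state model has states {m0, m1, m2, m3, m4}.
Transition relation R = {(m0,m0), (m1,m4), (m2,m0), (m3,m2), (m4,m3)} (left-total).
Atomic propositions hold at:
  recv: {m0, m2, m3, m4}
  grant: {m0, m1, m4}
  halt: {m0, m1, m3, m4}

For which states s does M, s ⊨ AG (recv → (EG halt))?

EG halt: greatest fixpoint, start Z0 = {m0, m1, m3, m4}, keep only states in Sat with some successor in Z. Z1 = {m0, m1, m4}; Z2 = {m0, m1}; Z3 = {m0}; fixed.
Sat(EG halt) = {m0}
Sat(recv → (EG halt)) = {m0, m1}
AG (recv → (EG halt)): greatest fixpoint, start Z0 = {m0, m1}, keep only states in Sat with every successor in Z. Z1 = {m0}; fixed.
Sat(AG (recv → (EG halt))) = {m0}

{m0}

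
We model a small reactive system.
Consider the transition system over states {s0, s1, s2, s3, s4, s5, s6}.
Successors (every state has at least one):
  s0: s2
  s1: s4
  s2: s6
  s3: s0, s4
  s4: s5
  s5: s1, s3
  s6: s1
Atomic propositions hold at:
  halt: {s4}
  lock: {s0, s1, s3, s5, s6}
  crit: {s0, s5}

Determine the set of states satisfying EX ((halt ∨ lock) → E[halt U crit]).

{s0, s1, s3, s4}

Sat(halt ∨ lock) = {s0, s1, s3, s4, s5, s6}
E[halt U crit]: least fixpoint, start Z0 = Sat(crit) = {s0, s5}, add states in Sat(halt) with some successor in Z. Z1 = {s0, s4, s5}; fixed.
Sat(E[halt U crit]) = {s0, s4, s5}
Sat((halt ∨ lock) → E[halt U crit]) = {s0, s2, s4, s5}
Sat(EX ((halt ∨ lock) → E[halt U crit])) = {s : some successor in {s0, s2, s4, s5}} = {s0, s1, s3, s4}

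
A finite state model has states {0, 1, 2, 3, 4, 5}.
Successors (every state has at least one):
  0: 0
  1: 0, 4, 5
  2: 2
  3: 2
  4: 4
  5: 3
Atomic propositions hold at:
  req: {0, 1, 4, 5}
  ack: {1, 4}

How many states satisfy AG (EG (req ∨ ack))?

Sat(req ∨ ack) = {0, 1, 4, 5}
EG (req ∨ ack): greatest fixpoint, start Z0 = {0, 1, 4, 5}, keep only states in Sat with some successor in Z. Z1 = {0, 1, 4}; fixed.
Sat(EG (req ∨ ack)) = {0, 1, 4}
AG (EG (req ∨ ack)): greatest fixpoint, start Z0 = {0, 1, 4}, keep only states in Sat with every successor in Z. Z1 = {0, 4}; fixed.
Sat(AG (EG (req ∨ ack))) = {0, 4}
|Sat(AG (EG (req ∨ ack)))| = |{0, 4}| = 2.

2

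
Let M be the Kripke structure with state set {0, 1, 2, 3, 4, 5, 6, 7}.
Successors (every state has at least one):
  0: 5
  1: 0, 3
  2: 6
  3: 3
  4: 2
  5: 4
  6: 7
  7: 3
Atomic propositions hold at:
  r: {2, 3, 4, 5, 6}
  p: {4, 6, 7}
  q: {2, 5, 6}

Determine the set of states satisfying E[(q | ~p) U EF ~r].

Sat(~p) = {0, 1, 2, 3, 5}
Sat(q | ~p) = {0, 1, 2, 3, 5, 6}
Sat(~r) = {0, 1, 7}
EF ~r: least fixpoint, start Z0 = {0, 1, 7}, add states with some successor in Z. Z1 = {0, 1, 6, 7}; Z2 = {0, 1, 2, 6, 7}; Z3 = {0, 1, 2, 4, 6, 7}; Z4 = {0, 1, 2, 4, 5, 6, 7}; fixed.
Sat(EF ~r) = {0, 1, 2, 4, 5, 6, 7}
E[(q | ~p) U EF ~r]: least fixpoint, start Z0 = Sat(EF ~r) = {0, 1, 2, 4, 5, 6, 7}, add states in Sat(q | ~p) with some successor in Z. Already a fixed point.
Sat(E[(q | ~p) U EF ~r]) = {0, 1, 2, 4, 5, 6, 7}

{0, 1, 2, 4, 5, 6, 7}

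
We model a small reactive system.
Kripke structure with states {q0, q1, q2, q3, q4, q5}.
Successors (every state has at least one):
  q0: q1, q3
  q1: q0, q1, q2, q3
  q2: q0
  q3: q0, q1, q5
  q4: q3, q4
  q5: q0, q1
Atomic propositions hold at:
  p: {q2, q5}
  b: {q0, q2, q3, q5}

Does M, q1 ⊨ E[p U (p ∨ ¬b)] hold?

Yes

Sat(¬b) = {q1, q4}
Sat(p ∨ ¬b) = {q1, q2, q4, q5}
E[p U (p ∨ ¬b)]: least fixpoint, start Z0 = Sat((p ∨ ¬b)) = {q1, q2, q4, q5}, add states in Sat(p) with some successor in Z. Already a fixed point.
Sat(E[p U (p ∨ ¬b)]) = {q1, q2, q4, q5}
q1 ∈ Sat(E[p U (p ∨ ¬b)]) = {q1, q2, q4, q5}, so the formula holds at q1.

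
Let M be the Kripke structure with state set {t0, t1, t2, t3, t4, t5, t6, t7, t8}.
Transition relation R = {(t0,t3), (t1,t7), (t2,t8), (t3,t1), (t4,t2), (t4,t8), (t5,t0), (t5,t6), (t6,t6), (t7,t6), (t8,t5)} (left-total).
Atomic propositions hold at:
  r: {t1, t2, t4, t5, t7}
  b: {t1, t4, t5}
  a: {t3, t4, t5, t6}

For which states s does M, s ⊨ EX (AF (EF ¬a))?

Sat(¬a) = {t0, t1, t2, t7, t8}
EF ¬a: least fixpoint, start Z0 = {t0, t1, t2, t7, t8}, add states with some successor in Z. Z1 = {t0, t1, t2, t3, t4, t5, t7, t8}; fixed.
Sat(EF ¬a) = {t0, t1, t2, t3, t4, t5, t7, t8}
AF (EF ¬a): least fixpoint, start Z0 = {t0, t1, t2, t3, t4, t5, t7, t8}, add states with every successor in Z. Already a fixed point.
Sat(AF (EF ¬a)) = {t0, t1, t2, t3, t4, t5, t7, t8}
Sat(EX (AF (EF ¬a))) = {s : some successor in {t0, t1, t2, t3, t4, t5, t7, t8}} = {t0, t1, t2, t3, t4, t5, t8}

{t0, t1, t2, t3, t4, t5, t8}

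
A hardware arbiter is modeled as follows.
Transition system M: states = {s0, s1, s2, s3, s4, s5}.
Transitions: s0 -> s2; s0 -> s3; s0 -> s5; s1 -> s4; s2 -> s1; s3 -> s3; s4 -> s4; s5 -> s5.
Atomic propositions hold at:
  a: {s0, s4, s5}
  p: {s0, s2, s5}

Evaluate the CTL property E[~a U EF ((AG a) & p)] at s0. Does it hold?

Sat(~a) = {s1, s2, s3}
AG a: greatest fixpoint, start Z0 = {s0, s4, s5}, keep only states in Sat with every successor in Z. Z1 = {s4, s5}; fixed.
Sat(AG a) = {s4, s5}
Sat((AG a) & p) = {s5}
EF ((AG a) & p): least fixpoint, start Z0 = {s5}, add states with some successor in Z. Z1 = {s0, s5}; fixed.
Sat(EF ((AG a) & p)) = {s0, s5}
E[~a U EF ((AG a) & p)]: least fixpoint, start Z0 = Sat(EF ((AG a) & p)) = {s0, s5}, add states in Sat(~a) with some successor in Z. Already a fixed point.
Sat(E[~a U EF ((AG a) & p)]) = {s0, s5}
s0 ∈ Sat(E[~a U EF ((AG a) & p)]) = {s0, s5}, so the formula holds at s0.

Yes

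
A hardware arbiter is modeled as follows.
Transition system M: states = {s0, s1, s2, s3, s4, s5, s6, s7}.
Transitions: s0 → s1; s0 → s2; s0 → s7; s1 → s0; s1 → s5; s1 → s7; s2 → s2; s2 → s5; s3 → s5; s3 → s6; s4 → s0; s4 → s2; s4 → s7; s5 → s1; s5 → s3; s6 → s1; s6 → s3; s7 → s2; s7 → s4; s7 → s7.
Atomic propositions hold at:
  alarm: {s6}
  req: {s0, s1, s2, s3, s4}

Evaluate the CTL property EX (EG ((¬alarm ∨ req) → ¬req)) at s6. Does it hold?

Sat(¬alarm) = {s0, s1, s2, s3, s4, s5, s7}
Sat(¬alarm ∨ req) = {s0, s1, s2, s3, s4, s5, s7}
Sat(¬req) = {s5, s6, s7}
Sat((¬alarm ∨ req) → ¬req) = {s5, s6, s7}
EG ((¬alarm ∨ req) → ¬req): greatest fixpoint, start Z0 = {s5, s6, s7}, keep only states in Sat with some successor in Z. Z1 = {s7}; fixed.
Sat(EG ((¬alarm ∨ req) → ¬req)) = {s7}
Sat(EX (EG ((¬alarm ∨ req) → ¬req))) = {s : some successor in {s7}} = {s0, s1, s4, s7}
s6 ∉ Sat(EX (EG ((¬alarm ∨ req) → ¬req))) = {s0, s1, s4, s7}, so the formula does not hold at s6.

No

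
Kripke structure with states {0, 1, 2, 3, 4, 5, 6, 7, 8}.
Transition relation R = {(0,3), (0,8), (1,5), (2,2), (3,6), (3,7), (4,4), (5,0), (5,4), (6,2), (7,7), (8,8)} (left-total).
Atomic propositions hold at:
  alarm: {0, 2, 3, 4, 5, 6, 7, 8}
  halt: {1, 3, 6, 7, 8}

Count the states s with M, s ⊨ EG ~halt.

Sat(~halt) = {0, 2, 4, 5}
EG ~halt: greatest fixpoint, start Z0 = {0, 2, 4, 5}, keep only states in Sat with some successor in Z. Z1 = {2, 4, 5}; fixed.
Sat(EG ~halt) = {2, 4, 5}
|Sat(EG ~halt)| = |{2, 4, 5}| = 3.

3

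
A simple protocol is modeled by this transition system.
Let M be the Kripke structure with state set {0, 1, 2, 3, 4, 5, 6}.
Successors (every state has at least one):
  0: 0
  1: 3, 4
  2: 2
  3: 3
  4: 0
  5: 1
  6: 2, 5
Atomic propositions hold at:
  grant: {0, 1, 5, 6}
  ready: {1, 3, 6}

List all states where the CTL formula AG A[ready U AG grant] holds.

AG grant: greatest fixpoint, start Z0 = {0, 1, 5, 6}, keep only states in Sat with every successor in Z. Z1 = {0, 5}; Z2 = {0}; fixed.
Sat(AG grant) = {0}
A[ready U AG grant]: least fixpoint, start Z0 = Sat(AG grant) = {0}, add states in Sat(ready) with every successor in Z. Already a fixed point.
Sat(A[ready U AG grant]) = {0}
AG A[ready U AG grant]: greatest fixpoint, start Z0 = {0}, keep only states in Sat with every successor in Z. Already a fixed point.
Sat(AG A[ready U AG grant]) = {0}

{0}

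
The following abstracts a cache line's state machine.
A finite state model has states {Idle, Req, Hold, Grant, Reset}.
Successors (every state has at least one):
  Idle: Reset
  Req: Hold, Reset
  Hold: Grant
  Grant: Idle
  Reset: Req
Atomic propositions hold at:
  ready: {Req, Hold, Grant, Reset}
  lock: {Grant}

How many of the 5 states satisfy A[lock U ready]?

A[lock U ready]: least fixpoint, start Z0 = Sat(ready) = {Req, Hold, Grant, Reset}, add states in Sat(lock) with every successor in Z. Already a fixed point.
Sat(A[lock U ready]) = {Req, Hold, Grant, Reset}
|Sat(A[lock U ready])| = |{Req, Hold, Grant, Reset}| = 4.

4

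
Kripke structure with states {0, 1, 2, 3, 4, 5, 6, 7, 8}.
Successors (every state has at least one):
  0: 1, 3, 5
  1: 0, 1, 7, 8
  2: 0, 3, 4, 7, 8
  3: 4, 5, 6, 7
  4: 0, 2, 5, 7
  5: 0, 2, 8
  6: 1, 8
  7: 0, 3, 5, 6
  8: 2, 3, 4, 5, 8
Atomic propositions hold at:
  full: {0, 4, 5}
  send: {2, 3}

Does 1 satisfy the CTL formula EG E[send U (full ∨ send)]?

No

Sat(full ∨ send) = {0, 2, 3, 4, 5}
E[send U (full ∨ send)]: least fixpoint, start Z0 = Sat((full ∨ send)) = {0, 2, 3, 4, 5}, add states in Sat(send) with some successor in Z. Already a fixed point.
Sat(E[send U (full ∨ send)]) = {0, 2, 3, 4, 5}
EG E[send U (full ∨ send)]: greatest fixpoint, start Z0 = {0, 2, 3, 4, 5}, keep only states in Sat with some successor in Z. Already a fixed point.
Sat(EG E[send U (full ∨ send)]) = {0, 2, 3, 4, 5}
1 ∉ Sat(EG E[send U (full ∨ send)]) = {0, 2, 3, 4, 5}, so the formula does not hold at 1.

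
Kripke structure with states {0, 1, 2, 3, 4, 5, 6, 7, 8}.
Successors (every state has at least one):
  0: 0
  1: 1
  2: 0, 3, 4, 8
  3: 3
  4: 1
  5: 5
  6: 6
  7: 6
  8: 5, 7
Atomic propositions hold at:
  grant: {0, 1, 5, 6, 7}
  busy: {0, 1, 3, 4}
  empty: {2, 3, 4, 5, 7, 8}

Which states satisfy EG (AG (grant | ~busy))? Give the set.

Sat(~busy) = {2, 5, 6, 7, 8}
Sat(grant | ~busy) = {0, 1, 2, 5, 6, 7, 8}
AG (grant | ~busy): greatest fixpoint, start Z0 = {0, 1, 2, 5, 6, 7, 8}, keep only states in Sat with every successor in Z. Z1 = {0, 1, 5, 6, 7, 8}; fixed.
Sat(AG (grant | ~busy)) = {0, 1, 5, 6, 7, 8}
EG (AG (grant | ~busy)): greatest fixpoint, start Z0 = {0, 1, 5, 6, 7, 8}, keep only states in Sat with some successor in Z. Already a fixed point.
Sat(EG (AG (grant | ~busy))) = {0, 1, 5, 6, 7, 8}

{0, 1, 5, 6, 7, 8}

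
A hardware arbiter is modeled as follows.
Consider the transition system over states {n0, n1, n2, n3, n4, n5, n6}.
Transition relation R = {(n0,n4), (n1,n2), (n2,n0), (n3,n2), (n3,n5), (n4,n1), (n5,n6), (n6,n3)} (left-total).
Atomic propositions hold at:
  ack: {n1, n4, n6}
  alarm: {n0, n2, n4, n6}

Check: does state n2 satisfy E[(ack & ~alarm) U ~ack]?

Sat(~alarm) = {n1, n3, n5}
Sat(ack & ~alarm) = {n1}
Sat(~ack) = {n0, n2, n3, n5}
E[(ack & ~alarm) U ~ack]: least fixpoint, start Z0 = Sat(~ack) = {n0, n2, n3, n5}, add states in Sat(ack & ~alarm) with some successor in Z. Z1 = {n0, n1, n2, n3, n5}; fixed.
Sat(E[(ack & ~alarm) U ~ack]) = {n0, n1, n2, n3, n5}
n2 ∈ Sat(E[(ack & ~alarm) U ~ack]) = {n0, n1, n2, n3, n5}, so the formula holds at n2.

Yes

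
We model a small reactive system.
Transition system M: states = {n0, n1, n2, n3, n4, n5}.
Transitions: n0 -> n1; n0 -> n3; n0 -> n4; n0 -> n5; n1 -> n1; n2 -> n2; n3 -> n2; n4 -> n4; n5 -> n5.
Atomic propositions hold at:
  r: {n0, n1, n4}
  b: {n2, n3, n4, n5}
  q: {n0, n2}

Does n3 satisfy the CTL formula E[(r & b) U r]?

Sat(r & b) = {n4}
E[(r & b) U r]: least fixpoint, start Z0 = Sat(r) = {n0, n1, n4}, add states in Sat(r & b) with some successor in Z. Already a fixed point.
Sat(E[(r & b) U r]) = {n0, n1, n4}
n3 ∉ Sat(E[(r & b) U r]) = {n0, n1, n4}, so the formula does not hold at n3.

No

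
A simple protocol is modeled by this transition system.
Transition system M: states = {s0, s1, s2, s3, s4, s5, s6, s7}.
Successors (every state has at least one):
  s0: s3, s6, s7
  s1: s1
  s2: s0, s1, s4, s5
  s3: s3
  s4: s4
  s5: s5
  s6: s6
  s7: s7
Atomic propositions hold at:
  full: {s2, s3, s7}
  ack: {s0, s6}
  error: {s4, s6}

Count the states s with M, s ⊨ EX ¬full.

6

Sat(¬full) = {s0, s1, s4, s5, s6}
Sat(EX ¬full) = {s : some successor in {s0, s1, s4, s5, s6}} = {s0, s1, s2, s4, s5, s6}
|Sat(EX ¬full)| = |{s0, s1, s2, s4, s5, s6}| = 6.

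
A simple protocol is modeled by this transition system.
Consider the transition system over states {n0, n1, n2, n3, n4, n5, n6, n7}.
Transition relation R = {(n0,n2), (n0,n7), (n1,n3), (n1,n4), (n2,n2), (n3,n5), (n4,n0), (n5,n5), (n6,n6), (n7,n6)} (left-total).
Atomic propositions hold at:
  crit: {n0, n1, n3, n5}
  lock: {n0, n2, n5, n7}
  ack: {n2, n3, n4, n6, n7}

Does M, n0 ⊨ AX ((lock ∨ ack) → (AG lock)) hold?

Sat(lock ∨ ack) = {n0, n2, n3, n4, n5, n6, n7}
AG lock: greatest fixpoint, start Z0 = {n0, n2, n5, n7}, keep only states in Sat with every successor in Z. Z1 = {n0, n2, n5}; Z2 = {n2, n5}; fixed.
Sat(AG lock) = {n2, n5}
Sat((lock ∨ ack) → (AG lock)) = {n1, n2, n5}
Sat(AX ((lock ∨ ack) → (AG lock))) = {s : every successor in {n1, n2, n5}} = {n2, n3, n5}
n0 ∉ Sat(AX ((lock ∨ ack) → (AG lock))) = {n2, n3, n5}, so the formula does not hold at n0.

No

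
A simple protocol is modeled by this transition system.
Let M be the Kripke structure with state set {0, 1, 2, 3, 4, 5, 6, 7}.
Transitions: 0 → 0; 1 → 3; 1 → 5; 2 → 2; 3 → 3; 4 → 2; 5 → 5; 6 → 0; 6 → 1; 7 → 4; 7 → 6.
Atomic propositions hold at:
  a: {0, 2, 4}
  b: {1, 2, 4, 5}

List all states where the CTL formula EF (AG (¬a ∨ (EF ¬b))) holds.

{0, 1, 3, 5, 6, 7}

Sat(¬a) = {1, 3, 5, 6, 7}
Sat(¬b) = {0, 3, 6, 7}
EF ¬b: least fixpoint, start Z0 = {0, 3, 6, 7}, add states with some successor in Z. Z1 = {0, 1, 3, 6, 7}; fixed.
Sat(EF ¬b) = {0, 1, 3, 6, 7}
Sat(¬a ∨ (EF ¬b)) = {0, 1, 3, 5, 6, 7}
AG (¬a ∨ (EF ¬b)): greatest fixpoint, start Z0 = {0, 1, 3, 5, 6, 7}, keep only states in Sat with every successor in Z. Z1 = {0, 1, 3, 5, 6}; fixed.
Sat(AG (¬a ∨ (EF ¬b))) = {0, 1, 3, 5, 6}
EF (AG (¬a ∨ (EF ¬b))): least fixpoint, start Z0 = {0, 1, 3, 5, 6}, add states with some successor in Z. Z1 = {0, 1, 3, 5, 6, 7}; fixed.
Sat(EF (AG (¬a ∨ (EF ¬b)))) = {0, 1, 3, 5, 6, 7}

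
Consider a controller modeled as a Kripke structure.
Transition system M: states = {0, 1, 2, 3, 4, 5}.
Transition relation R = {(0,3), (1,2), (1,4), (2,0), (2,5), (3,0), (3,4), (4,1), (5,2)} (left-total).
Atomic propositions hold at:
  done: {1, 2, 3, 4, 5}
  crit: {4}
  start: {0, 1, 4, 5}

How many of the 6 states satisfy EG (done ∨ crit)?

5

Sat(done ∨ crit) = {1, 2, 3, 4, 5}
EG (done ∨ crit): greatest fixpoint, start Z0 = {1, 2, 3, 4, 5}, keep only states in Sat with some successor in Z. Already a fixed point.
Sat(EG (done ∨ crit)) = {1, 2, 3, 4, 5}
|Sat(EG (done ∨ crit))| = |{1, 2, 3, 4, 5}| = 5.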